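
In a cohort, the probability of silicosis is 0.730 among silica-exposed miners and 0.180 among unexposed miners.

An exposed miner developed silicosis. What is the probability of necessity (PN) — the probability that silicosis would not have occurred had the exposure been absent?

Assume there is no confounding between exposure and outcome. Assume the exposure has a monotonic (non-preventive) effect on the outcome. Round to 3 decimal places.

Let p₁ = 0.73, p₀ = 0.18.
Under exogeneity and monotonicity, PN = (p₁ − p₀) / p₁.
PN = (0.73 − 0.18) / 0.73 = 0.55 / 0.73 ≈ 0.7534

PN ≈ 0.753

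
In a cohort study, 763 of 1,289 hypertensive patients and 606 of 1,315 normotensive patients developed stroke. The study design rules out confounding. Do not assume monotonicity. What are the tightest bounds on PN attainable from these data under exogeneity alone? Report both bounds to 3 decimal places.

p₁ = P(outcome | exposed) = 763/1289 = 0.59193
p₀ = P(outcome | unexposed) = 606/1315 = 0.46084
Under exogeneity alone the bounds on PN are max{0,(p₁−p₀)/p₁} ≤ PN ≤ min{1,(1−p₀)/p₁}.
  lower = (p₁ − p₀)/p₁ = 0.1311 / 0.59193 ≈ 0.2215
  upper = min{1, (1 − p₀)/p₁} = 0.53916 / 0.59193 ≈ 0.9109

0.221 ≤ PN ≤ 0.911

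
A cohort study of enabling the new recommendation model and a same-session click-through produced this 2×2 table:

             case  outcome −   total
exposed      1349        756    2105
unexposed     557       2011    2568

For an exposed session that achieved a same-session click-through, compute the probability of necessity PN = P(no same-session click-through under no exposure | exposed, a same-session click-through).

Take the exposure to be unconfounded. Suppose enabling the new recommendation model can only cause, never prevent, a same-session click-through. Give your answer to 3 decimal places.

p₁ = P(outcome | exposed) = 1349/2105 = 0.64086
p₀ = P(outcome | unexposed) = 557/2568 = 0.2169
Under exogeneity and monotonicity, PN = (p₁ − p₀) / p₁.
PN = (0.64086 − 0.2169) / 0.64086 = 0.42395 / 0.64086 ≈ 0.6615

PN ≈ 0.662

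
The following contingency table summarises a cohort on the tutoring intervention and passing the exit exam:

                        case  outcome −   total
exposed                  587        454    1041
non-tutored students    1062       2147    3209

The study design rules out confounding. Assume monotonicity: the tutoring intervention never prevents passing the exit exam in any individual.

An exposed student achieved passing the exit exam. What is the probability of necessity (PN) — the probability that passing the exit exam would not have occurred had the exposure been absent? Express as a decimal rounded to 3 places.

p₁ = P(outcome | exposed) = 587/1041 = 0.56388
p₀ = P(outcome | unexposed) = 1062/3209 = 0.33094
Under exogeneity and monotonicity, PN = (p₁ − p₀) / p₁.
PN = (0.56388 − 0.33094) / 0.56388 = 0.23294 / 0.56388 ≈ 0.4131

PN ≈ 0.413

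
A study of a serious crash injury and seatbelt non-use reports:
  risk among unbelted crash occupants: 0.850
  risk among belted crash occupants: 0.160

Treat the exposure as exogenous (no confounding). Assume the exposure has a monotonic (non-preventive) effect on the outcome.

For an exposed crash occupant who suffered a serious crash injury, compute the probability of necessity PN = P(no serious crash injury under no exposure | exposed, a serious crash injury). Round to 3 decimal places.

PN ≈ 0.812

Let p₁ = 0.85, p₀ = 0.16.
Under exogeneity and monotonicity, PN = (p₁ − p₀) / p₁.
PN = (0.85 − 0.16) / 0.85 = 0.69 / 0.85 ≈ 0.8118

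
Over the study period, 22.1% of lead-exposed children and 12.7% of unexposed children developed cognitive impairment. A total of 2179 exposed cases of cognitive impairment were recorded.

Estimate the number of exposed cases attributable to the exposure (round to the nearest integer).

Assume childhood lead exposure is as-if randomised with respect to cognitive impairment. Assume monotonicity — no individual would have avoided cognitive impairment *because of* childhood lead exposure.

p₁ = 0.221, p₀ = 0.127.
PN = (p₁ − p₀)/p₁ = (0.221 − 0.127) / 0.221 ≈ 0.42534.
Attributable cases ≈ PN × (exposed cases) = 0.42534 × 2179 ≈ 926.81.

about 927 cases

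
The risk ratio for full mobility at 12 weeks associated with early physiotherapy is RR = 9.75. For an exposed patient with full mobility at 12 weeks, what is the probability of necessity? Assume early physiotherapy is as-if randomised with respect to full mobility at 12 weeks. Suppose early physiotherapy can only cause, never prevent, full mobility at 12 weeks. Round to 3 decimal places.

PN ≈ 0.897

Under exogeneity and monotonicity, PN = (RR − 1) / RR = 1 − 1/RR.
PN = (9.75 − 1) / 9.75 = 8.75 / 9.75 ≈ 0.8974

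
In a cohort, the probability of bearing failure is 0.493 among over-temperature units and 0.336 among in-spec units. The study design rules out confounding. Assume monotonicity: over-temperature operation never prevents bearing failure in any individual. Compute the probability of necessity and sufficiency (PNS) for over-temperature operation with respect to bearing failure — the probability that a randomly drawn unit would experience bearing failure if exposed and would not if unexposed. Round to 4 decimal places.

Let p₁ = 0.493, p₀ = 0.336.
Under exogeneity and monotonicity, PNS = p₁ − p₀.
PNS = 0.493 − 0.336 = 0.157

PNS ≈ 0.1570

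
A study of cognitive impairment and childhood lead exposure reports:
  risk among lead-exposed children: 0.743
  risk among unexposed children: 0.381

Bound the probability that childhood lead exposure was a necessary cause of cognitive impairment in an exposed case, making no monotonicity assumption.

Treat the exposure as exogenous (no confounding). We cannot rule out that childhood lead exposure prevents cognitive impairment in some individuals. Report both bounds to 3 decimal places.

0.487 ≤ PN ≤ 0.833

Let p₁ = 0.743, p₀ = 0.381.
Under exogeneity alone the bounds on PN are max{0,(p₁−p₀)/p₁} ≤ PN ≤ min{1,(1−p₀)/p₁}.
  lower = (p₁ − p₀)/p₁ = 0.362 / 0.743 ≈ 0.4872
  upper = min{1, (1 − p₀)/p₁} = 0.619 / 0.743 ≈ 0.8331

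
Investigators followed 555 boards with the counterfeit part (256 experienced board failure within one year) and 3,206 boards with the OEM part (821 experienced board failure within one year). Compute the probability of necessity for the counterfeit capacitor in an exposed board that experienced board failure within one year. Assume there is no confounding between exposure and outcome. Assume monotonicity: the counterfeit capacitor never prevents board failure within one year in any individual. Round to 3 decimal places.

PN ≈ 0.445

p₁ = P(outcome | exposed) = 256/555 = 0.46126
p₀ = P(outcome | unexposed) = 821/3206 = 0.25608
Under exogeneity and monotonicity, PN = (p₁ − p₀) / p₁.
PN = (0.46126 − 0.25608) / 0.46126 = 0.20518 / 0.46126 ≈ 0.4448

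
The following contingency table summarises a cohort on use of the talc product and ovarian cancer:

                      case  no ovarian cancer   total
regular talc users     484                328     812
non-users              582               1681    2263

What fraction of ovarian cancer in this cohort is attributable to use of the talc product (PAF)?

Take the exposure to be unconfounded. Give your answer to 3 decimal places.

PAF ≈ 0.258

p₁ = P(outcome | exposed) = 484/812 = 0.59606
p₀ = P(outcome | unexposed) = 582/2263 = 0.25718
Exposure prevalence π = 812/3075 = 0.26407; overall risk P(Y=1) = 0.34667.
Under exogeneity, PAF = [P(Y=1) − p₀]/P(Y=1).
PAF = (0.34667 − 0.25718) / 0.34667 ≈ 0.2581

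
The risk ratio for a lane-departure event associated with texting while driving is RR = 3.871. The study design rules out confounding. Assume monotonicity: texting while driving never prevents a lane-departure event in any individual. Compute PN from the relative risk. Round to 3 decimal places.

Under exogeneity and monotonicity, PN = (RR − 1) / RR = 1 − 1/RR.
PN = (3.871 − 1) / 3.871 = 2.871 / 3.871 ≈ 0.7417

PN ≈ 0.742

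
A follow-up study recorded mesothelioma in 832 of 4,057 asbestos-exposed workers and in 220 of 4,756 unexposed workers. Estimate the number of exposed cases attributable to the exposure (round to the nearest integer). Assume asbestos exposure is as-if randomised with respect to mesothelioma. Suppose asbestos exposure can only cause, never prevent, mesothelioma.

about 644 cases

p₁ = P(outcome | exposed) = 832/4057 = 0.20508
p₀ = P(outcome | unexposed) = 220/4756 = 0.046257
PN = (p₁ − p₀)/p₁ = (0.20508 − 0.046257) / 0.20508 ≈ 0.77444.
Attributable cases ≈ PN × (exposed cases) = 0.77444 × 832 ≈ 644.33.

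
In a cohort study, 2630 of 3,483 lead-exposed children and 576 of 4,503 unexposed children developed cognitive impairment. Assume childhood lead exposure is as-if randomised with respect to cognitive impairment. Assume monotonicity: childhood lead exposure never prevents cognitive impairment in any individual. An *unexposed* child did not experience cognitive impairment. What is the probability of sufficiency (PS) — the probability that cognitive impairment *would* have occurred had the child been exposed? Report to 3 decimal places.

p₁ = P(outcome | exposed) = 2630/3483 = 0.7551
p₀ = P(outcome | unexposed) = 576/4503 = 0.12791
Under exogeneity and monotonicity, PS = (p₁ − p₀) / (1 − p₀).
PS = (0.7551 − 0.12791) / (1 − 0.12791) = 0.62718 / 0.87209 ≈ 0.7192

PS ≈ 0.719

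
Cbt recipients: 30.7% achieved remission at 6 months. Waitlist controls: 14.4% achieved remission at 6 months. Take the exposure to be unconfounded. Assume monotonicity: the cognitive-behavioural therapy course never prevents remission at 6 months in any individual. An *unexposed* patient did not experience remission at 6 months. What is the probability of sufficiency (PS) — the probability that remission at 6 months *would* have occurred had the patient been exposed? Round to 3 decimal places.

p₁ = 0.307, p₀ = 0.144.
Under exogeneity and monotonicity, PS = (p₁ − p₀) / (1 − p₀).
PS = (0.307 − 0.144) / (1 − 0.144) = 0.163 / 0.856 ≈ 0.1904

PS ≈ 0.190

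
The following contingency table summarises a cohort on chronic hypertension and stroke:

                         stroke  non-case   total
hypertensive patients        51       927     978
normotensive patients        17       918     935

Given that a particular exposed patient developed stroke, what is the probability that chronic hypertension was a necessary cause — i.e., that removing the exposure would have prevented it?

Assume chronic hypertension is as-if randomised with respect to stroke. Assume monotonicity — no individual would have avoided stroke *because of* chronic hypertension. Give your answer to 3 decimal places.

p₁ = P(outcome | exposed) = 51/978 = 0.052147
p₀ = P(outcome | unexposed) = 17/935 = 0.018182
Under exogeneity and monotonicity, PN = (p₁ − p₀) / p₁.
PN = (0.052147 − 0.018182) / 0.052147 = 0.033965 / 0.052147 ≈ 0.6513

PN ≈ 0.651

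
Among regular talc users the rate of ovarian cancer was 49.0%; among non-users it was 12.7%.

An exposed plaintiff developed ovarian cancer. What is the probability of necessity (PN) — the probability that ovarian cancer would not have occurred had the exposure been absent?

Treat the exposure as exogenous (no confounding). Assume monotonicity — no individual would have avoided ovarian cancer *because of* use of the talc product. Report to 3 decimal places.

PN ≈ 0.741

p₁ = 0.49, p₀ = 0.127.
Under exogeneity and monotonicity, PN = (p₁ − p₀) / p₁.
PN = (0.49 − 0.127) / 0.49 = 0.363 / 0.49 ≈ 0.7408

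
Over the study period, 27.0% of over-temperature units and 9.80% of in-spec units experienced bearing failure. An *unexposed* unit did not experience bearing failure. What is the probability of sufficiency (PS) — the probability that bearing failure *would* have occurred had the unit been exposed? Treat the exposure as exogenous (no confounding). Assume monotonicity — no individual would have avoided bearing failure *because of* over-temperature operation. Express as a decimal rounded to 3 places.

PS ≈ 0.191

p₁ = 0.27, p₀ = 0.098.
Under exogeneity and monotonicity, PS = (p₁ − p₀) / (1 − p₀).
PS = (0.27 − 0.098) / (1 − 0.098) = 0.172 / 0.902 ≈ 0.1907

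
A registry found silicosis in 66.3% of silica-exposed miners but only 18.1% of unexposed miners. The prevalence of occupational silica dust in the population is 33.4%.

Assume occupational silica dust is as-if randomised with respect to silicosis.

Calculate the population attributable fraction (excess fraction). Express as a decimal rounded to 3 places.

PAF ≈ 0.471

p₁ = 0.663, p₀ = 0.181.
Overall risk P(Y=1) = π·p₁ + (1−π)·p₀ = 0.334×0.663 + 0.666×0.181 = 0.34199.
Under exogeneity, PAF = [P(Y=1) − p₀] / P(Y=1).
PAF = (0.34199 − 0.181) / 0.34199 ≈ 0.4707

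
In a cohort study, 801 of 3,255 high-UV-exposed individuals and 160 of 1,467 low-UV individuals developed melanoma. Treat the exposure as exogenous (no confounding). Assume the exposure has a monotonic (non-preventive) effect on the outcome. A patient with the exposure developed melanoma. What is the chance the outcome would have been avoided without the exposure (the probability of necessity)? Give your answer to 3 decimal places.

p₁ = P(outcome | exposed) = 801/3255 = 0.24608
p₀ = P(outcome | unexposed) = 160/1467 = 0.10907
Under exogeneity and monotonicity, PN = (p₁ − p₀) / p₁.
PN = (0.24608 − 0.10907) / 0.24608 = 0.13702 / 0.24608 ≈ 0.5568

PN ≈ 0.557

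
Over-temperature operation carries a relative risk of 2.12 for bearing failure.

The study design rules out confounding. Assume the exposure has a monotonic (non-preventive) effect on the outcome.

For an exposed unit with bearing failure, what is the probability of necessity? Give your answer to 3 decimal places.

PN ≈ 0.528

Under exogeneity and monotonicity, PN = (RR − 1) / RR = 1 − 1/RR.
PN = (2.12 − 1) / 2.12 = 1.12 / 2.12 ≈ 0.5283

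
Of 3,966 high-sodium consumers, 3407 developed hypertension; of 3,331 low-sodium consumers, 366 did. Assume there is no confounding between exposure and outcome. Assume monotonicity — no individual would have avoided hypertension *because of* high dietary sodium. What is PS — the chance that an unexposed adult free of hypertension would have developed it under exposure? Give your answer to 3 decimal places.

PS ≈ 0.842

p₁ = P(outcome | exposed) = 3407/3966 = 0.85905
p₀ = P(outcome | unexposed) = 366/3331 = 0.10988
Under exogeneity and monotonicity, PS = (p₁ − p₀) / (1 − p₀).
PS = (0.85905 − 0.10988) / (1 − 0.10988) = 0.74918 / 0.89012 ≈ 0.8417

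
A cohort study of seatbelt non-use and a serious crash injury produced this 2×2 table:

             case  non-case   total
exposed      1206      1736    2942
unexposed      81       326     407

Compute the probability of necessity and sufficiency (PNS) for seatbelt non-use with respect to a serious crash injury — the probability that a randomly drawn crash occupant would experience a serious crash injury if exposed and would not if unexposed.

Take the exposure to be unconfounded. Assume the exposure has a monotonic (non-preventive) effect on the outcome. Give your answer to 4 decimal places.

p₁ = P(outcome | exposed) = 1206/2942 = 0.40993
p₀ = P(outcome | unexposed) = 81/407 = 0.19902
Under exogeneity and monotonicity, PNS = p₁ − p₀.
PNS = 0.40993 − 0.19902 = 0.21091

PNS ≈ 0.2109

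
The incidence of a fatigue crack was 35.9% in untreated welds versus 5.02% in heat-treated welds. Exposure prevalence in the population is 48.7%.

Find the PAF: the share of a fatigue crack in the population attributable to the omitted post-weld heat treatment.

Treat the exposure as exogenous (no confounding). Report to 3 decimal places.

p₁ = 0.359, p₀ = 0.0502.
Overall risk P(Y=1) = π·p₁ + (1−π)·p₀ = 0.487×0.359 + 0.513×0.0502 = 0.20059.
Under exogeneity, PAF = [P(Y=1) − p₀] / P(Y=1).
PAF = (0.20059 − 0.0502) / 0.20059 ≈ 0.7497

PAF ≈ 0.750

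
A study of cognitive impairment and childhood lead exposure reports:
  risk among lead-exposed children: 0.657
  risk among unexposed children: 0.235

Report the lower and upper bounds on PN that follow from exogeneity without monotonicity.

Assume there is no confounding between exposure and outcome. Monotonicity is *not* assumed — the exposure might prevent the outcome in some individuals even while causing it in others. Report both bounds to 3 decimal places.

Let p₁ = 0.657, p₀ = 0.235.
Under exogeneity alone the bounds on PN are max{0,(p₁−p₀)/p₁} ≤ PN ≤ min{1,(1−p₀)/p₁}.
  lower = (p₁ − p₀)/p₁ = 0.422 / 0.657 ≈ 0.6423
  upper = min{1, (1 − p₀)/p₁} = 0.765 / 0.657 ≈ 1.1644 → capped at 1

0.642 ≤ PN ≤ 1.000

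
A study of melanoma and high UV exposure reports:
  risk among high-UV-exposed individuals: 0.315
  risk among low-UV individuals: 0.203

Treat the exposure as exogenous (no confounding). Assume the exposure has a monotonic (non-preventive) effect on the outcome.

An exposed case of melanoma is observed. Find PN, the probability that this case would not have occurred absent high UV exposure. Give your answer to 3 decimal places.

PN ≈ 0.356

Let p₁ = 0.315, p₀ = 0.203.
Under exogeneity and monotonicity, PN = (p₁ − p₀) / p₁.
PN = (0.315 − 0.203) / 0.315 = 0.112 / 0.315 ≈ 0.3556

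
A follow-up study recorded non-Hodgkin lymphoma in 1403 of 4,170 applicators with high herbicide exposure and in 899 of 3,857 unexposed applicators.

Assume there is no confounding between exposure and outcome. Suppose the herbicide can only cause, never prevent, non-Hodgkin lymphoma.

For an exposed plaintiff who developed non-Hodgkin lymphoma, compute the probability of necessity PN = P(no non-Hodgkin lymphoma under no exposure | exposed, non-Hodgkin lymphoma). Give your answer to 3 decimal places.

p₁ = P(outcome | exposed) = 1403/4170 = 0.33645
p₀ = P(outcome | unexposed) = 899/3857 = 0.23308
Under exogeneity and monotonicity, PN = (p₁ − p₀) / p₁.
PN = (0.33645 − 0.23308) / 0.33645 = 0.10337 / 0.33645 ≈ 0.3072

PN ≈ 0.307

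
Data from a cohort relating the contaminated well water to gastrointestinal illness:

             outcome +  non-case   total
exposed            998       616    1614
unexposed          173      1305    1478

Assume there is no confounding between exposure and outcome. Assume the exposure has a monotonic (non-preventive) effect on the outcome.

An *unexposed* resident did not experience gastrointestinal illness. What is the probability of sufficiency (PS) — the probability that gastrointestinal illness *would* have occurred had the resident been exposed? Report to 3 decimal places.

PS ≈ 0.568

p₁ = P(outcome | exposed) = 998/1614 = 0.61834
p₀ = P(outcome | unexposed) = 173/1478 = 0.11705
Under exogeneity and monotonicity, PS = (p₁ − p₀)/(1 − p₀).
PS = (0.61834 − 0.11705) / 0.88295 ≈ 0.5677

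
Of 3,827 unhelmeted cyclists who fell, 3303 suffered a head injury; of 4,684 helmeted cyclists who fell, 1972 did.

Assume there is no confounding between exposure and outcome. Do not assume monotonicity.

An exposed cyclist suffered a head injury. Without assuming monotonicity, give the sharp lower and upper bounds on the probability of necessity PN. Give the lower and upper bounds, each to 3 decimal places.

p₁ = P(outcome | exposed) = 3303/3827 = 0.86308
p₀ = P(outcome | unexposed) = 1972/4684 = 0.42101
Under exogeneity alone the bounds on PN are max{0,(p₁−p₀)/p₁} ≤ PN ≤ min{1,(1−p₀)/p₁}.
  lower = (p₁ − p₀)/p₁ = 0.44207 / 0.86308 ≈ 0.5122
  upper = min{1, (1 − p₀)/p₁} = 0.57899 / 0.86308 ≈ 0.6708

0.512 ≤ PN ≤ 0.671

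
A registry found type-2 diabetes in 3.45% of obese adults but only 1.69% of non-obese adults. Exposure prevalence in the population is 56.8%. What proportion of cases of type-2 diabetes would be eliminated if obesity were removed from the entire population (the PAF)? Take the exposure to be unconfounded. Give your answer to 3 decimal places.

PAF ≈ 0.372

p₁ = 0.0345, p₀ = 0.0169.
Overall risk P(Y=1) = π·p₁ + (1−π)·p₀ = 0.568×0.0345 + 0.432×0.0169 = 0.026897.
Under exogeneity, PAF = [P(Y=1) − p₀] / P(Y=1).
PAF = (0.026897 − 0.0169) / 0.026897 ≈ 0.3717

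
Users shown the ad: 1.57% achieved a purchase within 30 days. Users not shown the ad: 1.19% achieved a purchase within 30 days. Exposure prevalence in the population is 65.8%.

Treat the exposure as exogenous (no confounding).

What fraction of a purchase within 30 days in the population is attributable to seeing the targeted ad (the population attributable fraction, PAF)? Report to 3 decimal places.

p₁ = 0.0157, p₀ = 0.0119.
Overall risk P(Y=1) = π·p₁ + (1−π)·p₀ = 0.658×0.0157 + 0.342×0.0119 = 0.0144.
Under exogeneity, PAF = [P(Y=1) − p₀] / P(Y=1).
PAF = (0.0144 − 0.0119) / 0.0144 ≈ 0.1736

PAF ≈ 0.174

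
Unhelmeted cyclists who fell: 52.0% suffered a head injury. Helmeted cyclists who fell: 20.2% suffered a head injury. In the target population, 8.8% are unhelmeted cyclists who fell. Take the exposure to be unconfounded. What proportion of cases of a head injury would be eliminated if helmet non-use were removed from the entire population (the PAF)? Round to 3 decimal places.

p₁ = 0.52, p₀ = 0.202.
Overall risk P(Y=1) = π·p₁ + (1−π)·p₀ = 0.088×0.52 + 0.912×0.202 = 0.22998.
Under exogeneity, PAF = [P(Y=1) − p₀] / P(Y=1).
PAF = (0.22998 − 0.202) / 0.22998 ≈ 0.1217

PAF ≈ 0.122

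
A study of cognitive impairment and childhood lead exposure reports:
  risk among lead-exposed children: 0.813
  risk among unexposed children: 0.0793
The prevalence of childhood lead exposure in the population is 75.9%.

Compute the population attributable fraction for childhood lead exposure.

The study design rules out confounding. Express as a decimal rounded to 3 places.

PAF ≈ 0.875

Let p₁ = 0.813, p₀ = 0.0793.
Overall risk P(Y=1) = π·p₁ + (1−π)·p₀ = 0.759×0.813 + 0.241×0.0793 = 0.63618.
Under exogeneity, PAF = [P(Y=1) − p₀] / P(Y=1).
PAF = (0.63618 − 0.0793) / 0.63618 ≈ 0.8753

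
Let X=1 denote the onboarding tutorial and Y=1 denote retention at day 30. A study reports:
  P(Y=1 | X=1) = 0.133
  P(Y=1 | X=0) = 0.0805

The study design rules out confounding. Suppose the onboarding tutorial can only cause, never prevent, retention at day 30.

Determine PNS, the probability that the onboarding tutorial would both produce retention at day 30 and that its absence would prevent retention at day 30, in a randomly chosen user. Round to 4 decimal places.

Let p₁ = 0.133, p₀ = 0.0805.
Under exogeneity and monotonicity, PNS = p₁ − p₀.
PNS = 0.133 − 0.0805 = 0.0525

PNS ≈ 0.0525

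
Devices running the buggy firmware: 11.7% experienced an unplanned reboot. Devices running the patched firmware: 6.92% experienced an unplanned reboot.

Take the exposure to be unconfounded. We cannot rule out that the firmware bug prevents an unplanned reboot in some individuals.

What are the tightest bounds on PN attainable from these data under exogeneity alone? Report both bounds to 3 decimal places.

p₁ = 0.117, p₀ = 0.0692.
Under exogeneity alone the bounds on PN are max{0,(p₁−p₀)/p₁} ≤ PN ≤ min{1,(1−p₀)/p₁}.
  lower = (p₁ − p₀)/p₁ = 0.0478 / 0.117 ≈ 0.4085
  upper = min{1, (1 − p₀)/p₁} = 0.9308 / 0.117 ≈ 7.9556 → capped at 1

0.409 ≤ PN ≤ 1.000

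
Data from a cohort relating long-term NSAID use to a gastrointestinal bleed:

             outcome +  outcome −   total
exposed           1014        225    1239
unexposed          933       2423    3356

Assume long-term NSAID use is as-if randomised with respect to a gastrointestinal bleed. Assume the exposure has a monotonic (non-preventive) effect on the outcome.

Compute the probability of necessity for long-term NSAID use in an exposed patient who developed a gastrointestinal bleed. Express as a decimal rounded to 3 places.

p₁ = P(outcome | exposed) = 1014/1239 = 0.8184
p₀ = P(outcome | unexposed) = 933/3356 = 0.27801
Under exogeneity and monotonicity, PN = (p₁ − p₀)/p₁.
PN = (0.8184 − 0.27801) / 0.8184 ≈ 0.6603

PN ≈ 0.660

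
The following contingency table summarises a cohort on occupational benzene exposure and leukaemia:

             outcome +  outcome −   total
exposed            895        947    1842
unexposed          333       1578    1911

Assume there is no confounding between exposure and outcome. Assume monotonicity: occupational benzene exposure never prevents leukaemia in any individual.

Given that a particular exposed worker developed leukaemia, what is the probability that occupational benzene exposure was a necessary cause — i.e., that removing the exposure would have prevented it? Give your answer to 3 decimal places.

p₁ = P(outcome | exposed) = 895/1842 = 0.48588
p₀ = P(outcome | unexposed) = 333/1911 = 0.17425
Under exogeneity and monotonicity, PN = (p₁ − p₀)/p₁.
PN = (0.48588 − 0.17425) / 0.48588 ≈ 0.6414

PN ≈ 0.641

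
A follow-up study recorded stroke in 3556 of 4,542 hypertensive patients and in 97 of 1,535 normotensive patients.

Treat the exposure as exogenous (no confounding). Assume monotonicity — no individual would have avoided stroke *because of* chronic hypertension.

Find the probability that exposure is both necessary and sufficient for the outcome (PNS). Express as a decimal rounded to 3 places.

p₁ = P(outcome | exposed) = 3556/4542 = 0.78292
p₀ = P(outcome | unexposed) = 97/1535 = 0.063192
Under exogeneity and monotonicity, PNS = p₁ − p₀.
PNS = 0.78292 − 0.063192 = 0.71972

PNS ≈ 0.720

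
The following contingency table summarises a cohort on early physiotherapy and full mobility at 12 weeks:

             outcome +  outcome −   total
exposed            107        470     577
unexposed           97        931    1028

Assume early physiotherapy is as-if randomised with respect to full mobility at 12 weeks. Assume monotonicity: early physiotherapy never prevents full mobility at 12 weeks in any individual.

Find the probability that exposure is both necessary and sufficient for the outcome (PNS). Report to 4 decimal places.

p₁ = P(outcome | exposed) = 107/577 = 0.18544
p₀ = P(outcome | unexposed) = 97/1028 = 0.094358
Under exogeneity and monotonicity, PNS = p₁ − p₀.
PNS = 0.18544 − 0.094358 = 0.091084

PNS ≈ 0.0911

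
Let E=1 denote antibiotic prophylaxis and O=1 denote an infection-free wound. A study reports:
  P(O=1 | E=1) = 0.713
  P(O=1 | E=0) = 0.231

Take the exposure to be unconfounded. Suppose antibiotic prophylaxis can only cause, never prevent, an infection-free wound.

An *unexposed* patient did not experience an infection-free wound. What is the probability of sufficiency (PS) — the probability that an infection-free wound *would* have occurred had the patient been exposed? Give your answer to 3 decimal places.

PS ≈ 0.627

Let p₁ = 0.713, p₀ = 0.231.
Under exogeneity and monotonicity, PS = (p₁ − p₀) / (1 − p₀).
PS = (0.713 − 0.231) / (1 − 0.231) = 0.482 / 0.769 ≈ 0.6268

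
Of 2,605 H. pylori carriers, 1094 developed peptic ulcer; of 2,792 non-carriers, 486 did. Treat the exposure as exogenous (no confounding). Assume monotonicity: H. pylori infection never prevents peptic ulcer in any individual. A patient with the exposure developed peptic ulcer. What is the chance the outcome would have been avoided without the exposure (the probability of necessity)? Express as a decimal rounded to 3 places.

p₁ = P(outcome | exposed) = 1094/2605 = 0.41996
p₀ = P(outcome | unexposed) = 486/2792 = 0.17407
Under exogeneity and monotonicity, PN = (p₁ − p₀) / p₁.
PN = (0.41996 − 0.17407) / 0.41996 = 0.24589 / 0.41996 ≈ 0.5855

PN ≈ 0.586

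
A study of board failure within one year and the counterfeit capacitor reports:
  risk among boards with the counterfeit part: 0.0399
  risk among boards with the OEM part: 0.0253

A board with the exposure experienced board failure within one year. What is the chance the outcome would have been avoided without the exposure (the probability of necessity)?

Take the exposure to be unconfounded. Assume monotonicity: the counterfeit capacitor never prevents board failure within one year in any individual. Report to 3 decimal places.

Let p₁ = 0.0399, p₀ = 0.0253.
Under exogeneity and monotonicity, PN = (p₁ − p₀) / p₁.
PN = (0.0399 − 0.0253) / 0.0399 = 0.0146 / 0.0399 ≈ 0.3659

PN ≈ 0.366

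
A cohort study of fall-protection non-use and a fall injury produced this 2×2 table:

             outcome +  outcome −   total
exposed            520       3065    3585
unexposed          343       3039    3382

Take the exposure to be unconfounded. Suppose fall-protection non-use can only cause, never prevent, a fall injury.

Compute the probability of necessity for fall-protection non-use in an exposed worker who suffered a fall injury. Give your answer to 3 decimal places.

PN ≈ 0.301

p₁ = P(outcome | exposed) = 520/3585 = 0.14505
p₀ = P(outcome | unexposed) = 343/3382 = 0.10142
Under exogeneity and monotonicity, PN = (p₁ − p₀)/p₁.
PN = (0.14505 − 0.10142) / 0.14505 ≈ 0.3008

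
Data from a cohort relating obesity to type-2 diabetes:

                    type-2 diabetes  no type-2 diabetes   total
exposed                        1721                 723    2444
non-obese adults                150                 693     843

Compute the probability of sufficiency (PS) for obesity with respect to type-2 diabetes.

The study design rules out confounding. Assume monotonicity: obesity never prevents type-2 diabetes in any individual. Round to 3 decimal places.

PS ≈ 0.640

p₁ = P(outcome | exposed) = 1721/2444 = 0.70417
p₀ = P(outcome | unexposed) = 150/843 = 0.17794
Under exogeneity and monotonicity, PS = (p₁ − p₀)/(1 − p₀).
PS = (0.70417 − 0.17794) / 0.82206 ≈ 0.6401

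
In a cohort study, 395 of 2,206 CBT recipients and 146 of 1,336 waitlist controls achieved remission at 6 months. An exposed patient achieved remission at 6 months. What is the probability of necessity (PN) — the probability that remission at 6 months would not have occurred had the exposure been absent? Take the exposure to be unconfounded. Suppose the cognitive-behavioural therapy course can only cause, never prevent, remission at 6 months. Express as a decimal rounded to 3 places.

PN ≈ 0.390

p₁ = P(outcome | exposed) = 395/2206 = 0.17906
p₀ = P(outcome | unexposed) = 146/1336 = 0.10928
Under exogeneity and monotonicity, PN = (p₁ − p₀) / p₁.
PN = (0.17906 − 0.10928) / 0.17906 = 0.069776 / 0.17906 ≈ 0.3897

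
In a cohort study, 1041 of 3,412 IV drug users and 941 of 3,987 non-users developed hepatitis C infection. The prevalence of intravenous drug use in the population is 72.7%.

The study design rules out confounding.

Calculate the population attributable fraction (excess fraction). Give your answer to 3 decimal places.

p₁ = P(outcome | exposed) = 1041/3412 = 0.3051
p₀ = P(outcome | unexposed) = 941/3987 = 0.23602
Overall risk P(Y=1) = π·p₁ + (1−π)·p₀ = 0.727×0.3051 + 0.273×0.23602 = 0.28624.
Under exogeneity, PAF = [P(Y=1) − p₀] / P(Y=1).
PAF = (0.28624 − 0.23602) / 0.28624 ≈ 0.1755

PAF ≈ 0.175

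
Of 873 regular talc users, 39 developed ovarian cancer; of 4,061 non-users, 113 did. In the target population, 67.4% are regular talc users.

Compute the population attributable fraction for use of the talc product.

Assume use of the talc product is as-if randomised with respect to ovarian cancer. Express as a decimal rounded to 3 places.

PAF ≈ 0.290

p₁ = P(outcome | exposed) = 39/873 = 0.044674
p₀ = P(outcome | unexposed) = 113/4061 = 0.027826
Overall risk P(Y=1) = π·p₁ + (1−π)·p₀ = 0.674×0.044674 + 0.326×0.027826 = 0.039181.
Under exogeneity, PAF = [P(Y=1) − p₀] / P(Y=1).
PAF = (0.039181 − 0.027826) / 0.039181 ≈ 0.2898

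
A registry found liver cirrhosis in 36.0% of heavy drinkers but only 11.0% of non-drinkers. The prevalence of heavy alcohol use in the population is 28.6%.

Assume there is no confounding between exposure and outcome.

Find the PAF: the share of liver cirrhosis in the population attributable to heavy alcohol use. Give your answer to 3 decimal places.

p₁ = 0.36, p₀ = 0.11.
Overall risk P(Y=1) = π·p₁ + (1−π)·p₀ = 0.286×0.36 + 0.714×0.11 = 0.1815.
Under exogeneity, PAF = [P(Y=1) − p₀] / P(Y=1).
PAF = (0.1815 − 0.11) / 0.1815 ≈ 0.3939

PAF ≈ 0.394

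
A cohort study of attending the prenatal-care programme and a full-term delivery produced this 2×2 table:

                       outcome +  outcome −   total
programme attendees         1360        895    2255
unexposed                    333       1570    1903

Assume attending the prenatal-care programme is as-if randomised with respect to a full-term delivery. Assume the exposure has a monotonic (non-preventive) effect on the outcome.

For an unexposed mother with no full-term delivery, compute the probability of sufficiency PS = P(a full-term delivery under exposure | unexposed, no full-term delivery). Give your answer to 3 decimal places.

p₁ = P(outcome | exposed) = 1360/2255 = 0.6031
p₀ = P(outcome | unexposed) = 333/1903 = 0.17499
Under exogeneity and monotonicity, PS = (p₁ − p₀) / (1 − p₀).
PS = (0.6031 − 0.17499) / (1 − 0.17499) = 0.42812 / 0.82501 ≈ 0.5189

PS ≈ 0.519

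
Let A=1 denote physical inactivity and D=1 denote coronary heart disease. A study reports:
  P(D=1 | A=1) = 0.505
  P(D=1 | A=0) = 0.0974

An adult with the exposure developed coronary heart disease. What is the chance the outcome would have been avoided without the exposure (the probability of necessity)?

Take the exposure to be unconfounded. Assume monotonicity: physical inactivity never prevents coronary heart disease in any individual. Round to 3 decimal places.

Let p₁ = 0.505, p₀ = 0.0974.
Under exogeneity and monotonicity, PN = (p₁ − p₀) / p₁.
PN = (0.505 − 0.0974) / 0.505 = 0.4076 / 0.505 ≈ 0.8071

PN ≈ 0.807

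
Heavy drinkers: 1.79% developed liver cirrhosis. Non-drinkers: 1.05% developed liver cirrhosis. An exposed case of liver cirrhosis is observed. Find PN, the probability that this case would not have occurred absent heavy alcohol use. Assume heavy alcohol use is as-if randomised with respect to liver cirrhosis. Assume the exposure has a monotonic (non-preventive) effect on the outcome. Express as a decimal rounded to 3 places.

p₁ = 0.0179, p₀ = 0.0105.
Under exogeneity and monotonicity, PN = (p₁ − p₀) / p₁.
PN = (0.0179 − 0.0105) / 0.0179 = 0.0074 / 0.0179 ≈ 0.4134

PN ≈ 0.413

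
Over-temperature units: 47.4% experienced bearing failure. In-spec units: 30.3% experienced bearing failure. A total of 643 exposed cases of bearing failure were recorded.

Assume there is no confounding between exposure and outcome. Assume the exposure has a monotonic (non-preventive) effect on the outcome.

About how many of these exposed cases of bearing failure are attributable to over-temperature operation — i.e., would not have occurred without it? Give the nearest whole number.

about 232 cases

p₁ = 0.474, p₀ = 0.303.
PN = (p₁ − p₀)/p₁ = (0.474 − 0.303) / 0.474 ≈ 0.36076.
Attributable cases ≈ PN × (exposed cases) = 0.36076 × 643 ≈ 231.97.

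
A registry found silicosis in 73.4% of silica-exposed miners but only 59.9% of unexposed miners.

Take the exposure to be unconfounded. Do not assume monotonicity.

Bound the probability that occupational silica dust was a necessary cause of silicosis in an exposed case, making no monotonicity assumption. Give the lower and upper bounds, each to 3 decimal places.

0.184 ≤ PN ≤ 0.546

p₁ = 0.734, p₀ = 0.599.
Under exogeneity alone the bounds on PN are max{0,(p₁−p₀)/p₁} ≤ PN ≤ min{1,(1−p₀)/p₁}.
  lower = (p₁ − p₀)/p₁ = 0.135 / 0.734 ≈ 0.1839
  upper = min{1, (1 − p₀)/p₁} = 0.401 / 0.734 ≈ 0.5463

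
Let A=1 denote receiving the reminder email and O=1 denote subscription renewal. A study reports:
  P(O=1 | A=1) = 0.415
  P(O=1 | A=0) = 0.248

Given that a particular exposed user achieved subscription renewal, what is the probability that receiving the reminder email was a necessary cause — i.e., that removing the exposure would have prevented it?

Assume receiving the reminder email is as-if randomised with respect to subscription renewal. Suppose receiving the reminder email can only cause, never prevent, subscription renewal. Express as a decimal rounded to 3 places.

PN ≈ 0.402

Let p₁ = 0.415, p₀ = 0.248.
Under exogeneity and monotonicity, PN = (p₁ − p₀) / p₁.
PN = (0.415 − 0.248) / 0.415 = 0.167 / 0.415 ≈ 0.4024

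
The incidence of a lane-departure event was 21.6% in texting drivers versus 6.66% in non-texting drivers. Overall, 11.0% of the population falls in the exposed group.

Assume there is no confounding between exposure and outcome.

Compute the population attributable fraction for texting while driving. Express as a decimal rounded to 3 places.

p₁ = 0.216, p₀ = 0.0666.
Overall risk P(Y=1) = π·p₁ + (1−π)·p₀ = 0.11×0.216 + 0.89×0.0666 = 0.083034.
Under exogeneity, PAF = [P(Y=1) − p₀] / P(Y=1).
PAF = (0.083034 − 0.0666) / 0.083034 ≈ 0.1979

PAF ≈ 0.198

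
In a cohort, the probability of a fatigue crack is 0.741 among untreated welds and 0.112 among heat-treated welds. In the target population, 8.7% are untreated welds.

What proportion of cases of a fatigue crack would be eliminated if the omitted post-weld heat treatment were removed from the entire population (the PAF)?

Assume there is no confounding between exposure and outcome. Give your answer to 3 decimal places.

PAF ≈ 0.328

Let p₁ = 0.741, p₀ = 0.112.
Overall risk P(Y=1) = π·p₁ + (1−π)·p₀ = 0.087×0.741 + 0.913×0.112 = 0.16672.
Under exogeneity, PAF = [P(Y=1) − p₀] / P(Y=1).
PAF = (0.16672 − 0.112) / 0.16672 ≈ 0.3282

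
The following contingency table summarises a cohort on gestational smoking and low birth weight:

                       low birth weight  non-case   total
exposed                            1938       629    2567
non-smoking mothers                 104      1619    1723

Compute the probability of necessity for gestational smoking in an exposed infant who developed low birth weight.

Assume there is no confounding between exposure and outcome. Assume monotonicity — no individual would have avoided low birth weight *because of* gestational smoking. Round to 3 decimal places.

p₁ = P(outcome | exposed) = 1938/2567 = 0.75497
p₀ = P(outcome | unexposed) = 104/1723 = 0.06036
Under exogeneity and monotonicity, PN = (p₁ − p₀)/p₁.
PN = (0.75497 − 0.06036) / 0.75497 ≈ 0.9200

PN ≈ 0.920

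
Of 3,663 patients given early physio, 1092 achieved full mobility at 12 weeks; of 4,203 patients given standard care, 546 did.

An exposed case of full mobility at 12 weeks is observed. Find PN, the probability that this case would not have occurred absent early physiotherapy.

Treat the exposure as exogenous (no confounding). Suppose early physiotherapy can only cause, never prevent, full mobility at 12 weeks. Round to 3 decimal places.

p₁ = P(outcome | exposed) = 1092/3663 = 0.29812
p₀ = P(outcome | unexposed) = 546/4203 = 0.12991
Under exogeneity and monotonicity, PN = (p₁ − p₀) / p₁.
PN = (0.29812 − 0.12991) / 0.29812 = 0.16821 / 0.29812 ≈ 0.5642

PN ≈ 0.564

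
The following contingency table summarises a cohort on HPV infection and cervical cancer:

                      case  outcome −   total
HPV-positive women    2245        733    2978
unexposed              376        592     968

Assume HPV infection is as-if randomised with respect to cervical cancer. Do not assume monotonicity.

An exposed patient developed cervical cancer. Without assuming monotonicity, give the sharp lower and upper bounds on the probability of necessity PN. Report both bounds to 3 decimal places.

p₁ = P(outcome | exposed) = 2245/2978 = 0.75386
p₀ = P(outcome | unexposed) = 376/968 = 0.38843
Under exogeneity alone the bounds on PN are max{0,(p₁−p₀)/p₁} ≤ PN ≤ min{1,(1−p₀)/p₁}.
  lower = (p₁ − p₀)/p₁ = 0.36543 / 0.75386 ≈ 0.4847
  upper = min{1, (1 − p₀)/p₁} = 0.61157 / 0.75386 ≈ 0.8112

0.485 ≤ PN ≤ 0.811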